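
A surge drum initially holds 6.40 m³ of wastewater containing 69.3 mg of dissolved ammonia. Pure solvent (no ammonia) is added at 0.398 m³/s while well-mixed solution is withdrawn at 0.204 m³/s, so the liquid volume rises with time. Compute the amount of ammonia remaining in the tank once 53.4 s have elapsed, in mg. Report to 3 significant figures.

Let m(t) be the amount of ammonia. Volume: V(t) = V₀ + (Q_in − Q_out) t = 6.40 + 0.19400 t; V(53.4) = 16.760 m³.
Solute balance: dm/dt = 0 − Q_out C = −Q_out m/V(t).
dm/m = −Q_out dt/(V₀ + 0.19400 t); integrating gives ln(m/m₀) = −(Q_out/(Q_in−Q_out)) ln(V/V₀).
m = m₀ (V₀/V)^(Q_out/(Q_in−Q_out)) = 69.3 × (6.40/16.760)^(1.0515) = 25.183 mg.

25.2 mg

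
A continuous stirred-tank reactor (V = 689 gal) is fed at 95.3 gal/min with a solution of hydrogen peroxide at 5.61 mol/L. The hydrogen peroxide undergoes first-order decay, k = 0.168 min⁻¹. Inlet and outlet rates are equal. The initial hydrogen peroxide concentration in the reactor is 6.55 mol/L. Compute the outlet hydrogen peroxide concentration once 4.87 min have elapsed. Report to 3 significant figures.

V dC/dt = Q(C_in − C) − k V C.
This is linear with rate a = Q/V + k = 0.30632 min⁻¹.
C_ss = Q C_in/(Q + kV) = 2.5332 mol/L; C(t) = C_ss + (C₀ − C_ss) e^(−a t).
C(4.87) = 2.5332 + (4.0168)·e^(−0.30632·4.87) = 2.5332 + (4.0168)·0.22498 = 3.4369 mol/L.

3.44 mol/L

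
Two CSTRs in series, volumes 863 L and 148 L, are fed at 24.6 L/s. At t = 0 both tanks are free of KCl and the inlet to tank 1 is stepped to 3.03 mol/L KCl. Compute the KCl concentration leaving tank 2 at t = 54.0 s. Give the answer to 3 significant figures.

Each tank obeys Vᵢ dCᵢ/dt = Q(Cᵢ₋₁ − Cᵢ), so τᵢ = Vᵢ/Q.
τ₁ = 863/24.6 = 35.081 s; τ₂ = 148/24.6 = 6.0163 s.
Solving the cascade with C₁(0)=C₂(0)=0 gives C₂(t) = C_in[1 − (τ₁ e^(−t/τ₁) − τ₂ e^(−t/τ₂))/(τ₁ − τ₂)].
At t = 54.0: e^(−t/τ₁) = 0.21454, e^(−t/τ₂) = 0.00012645.
C₂ = 3.03·[1 − (35.081·0.21454 − 6.0163·0.00012645)/(29.065)] = 3.03·0.74108 = 2.2455 mol/L.

2.25 mol/L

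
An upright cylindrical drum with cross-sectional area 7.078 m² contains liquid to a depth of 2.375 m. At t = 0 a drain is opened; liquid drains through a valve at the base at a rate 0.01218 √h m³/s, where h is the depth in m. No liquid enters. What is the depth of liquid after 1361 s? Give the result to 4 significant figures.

0.1370 m

A dh/dt = −Q_out = −0.01218 √h.
This is separable: 2 d(√h)/dt = −0.01218/A, so √h = √h₀ − (0.01218/(2A)) t.
√h = √2.375 − 0.01218·1361/(2·7.078) = 1.54110 − 1.17102 = 0.370082.
h = 0.370082² = 0.136961 m.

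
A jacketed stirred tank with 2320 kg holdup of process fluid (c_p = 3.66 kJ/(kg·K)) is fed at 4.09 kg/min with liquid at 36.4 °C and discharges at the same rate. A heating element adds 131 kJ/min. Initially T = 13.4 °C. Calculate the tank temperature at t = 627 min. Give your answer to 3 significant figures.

Unsteady energy balance on the tank contents: M c_p dT/dt = ṁ c_p (T_in − T) + 131.
Rearrange: dT/dt = (T_ss − T)/τ with τ = M/ṁ = 567.24 min and T_ss = T_in + Q̇/(ṁ c_p) = 45.151 °C.
T approaches T_ss exponentially: T(t) = T_ss + (T₀ − T_ss) e^(−t/τ).
T(627) = 45.151 + (-31.751)·e^(−627/567.24) = 45.151 + (-31.751)·0.33109 = 34.639 °C.

34.6 °C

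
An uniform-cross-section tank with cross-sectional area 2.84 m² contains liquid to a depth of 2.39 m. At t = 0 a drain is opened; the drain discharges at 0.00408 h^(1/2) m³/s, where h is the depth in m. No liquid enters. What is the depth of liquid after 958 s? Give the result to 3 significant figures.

0.736 m

A dh/dt = −Q_out = −0.00408 √h.
∫ h^(−1/2) dh = −(0.00408/A) ∫ dt, giving 2√h = 2√h₀ − (0.00408/A) t.
√h = √2.39 − 0.00408·958/(2·2.84) = 1.5460 − 0.68814 = 0.85782.
h = 0.85782² = 0.73586 m.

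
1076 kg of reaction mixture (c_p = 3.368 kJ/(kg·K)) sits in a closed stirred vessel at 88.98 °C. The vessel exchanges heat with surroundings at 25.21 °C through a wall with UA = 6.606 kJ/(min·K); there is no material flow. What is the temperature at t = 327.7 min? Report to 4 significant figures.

60.30 °C

M c_p dT/dt = −UA(T − T_amb).
dT/dt = (T_ss − T)/τ with T_ss = T_amb = 25.2100 °C, τ = M c_p/UA = 1076·3.368/6.606 = 548.587 min.
Solution: T(t) = T_ss + (T₀ − T_ss) e^(−t/τ).
T(327.7) = 25.2100 + (63.7700)·0.550267 = 60.3005 °C.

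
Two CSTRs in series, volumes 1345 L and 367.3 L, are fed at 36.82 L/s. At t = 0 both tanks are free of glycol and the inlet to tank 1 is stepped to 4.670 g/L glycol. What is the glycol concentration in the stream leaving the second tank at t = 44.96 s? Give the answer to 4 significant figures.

Each tank obeys Vᵢ dCᵢ/dt = Q(Cᵢ₋₁ − Cᵢ), so τᵢ = Vᵢ/Q.
τ₁ = 1345/36.82 = 36.5291 s; τ₂ = 367.3/36.82 = 9.97556 s.
Solving the cascade with C₁(0)=C₂(0)=0 gives C₂(t) = C_in[1 − (τ₁ e^(−t/τ₁) − τ₂ e^(−t/τ₂))/(τ₁ − τ₂)].
At t = 44.96: e^(−t/τ₁) = 0.292059, e^(−t/τ₂) = 0.0110313.
C₂ = 4.670·[1 − (36.5291·0.292059 − 9.97556·0.0110313)/(26.5535)] = 4.670·0.602366 = 2.81305 g/L.

2.813 g/L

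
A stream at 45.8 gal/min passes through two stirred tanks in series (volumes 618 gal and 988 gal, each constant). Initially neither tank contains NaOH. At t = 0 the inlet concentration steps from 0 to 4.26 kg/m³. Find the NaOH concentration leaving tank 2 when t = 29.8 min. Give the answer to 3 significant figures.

Each tank obeys Vᵢ dCᵢ/dt = Q(Cᵢ₋₁ − Cᵢ), so τᵢ = Vᵢ/Q.
τ₁ = 618/45.8 = 13.493 min; τ₂ = 988/45.8 = 21.572 min.
Solving the cascade with C₁(0)=C₂(0)=0 gives C₂(t) = C_in[1 − (τ₁ e^(−t/τ₁) − τ₂ e^(−t/τ₂))/(τ₁ − τ₂)].
At t = 29.8: e^(−t/τ₁) = 0.10987, e^(−t/τ₂) = 0.25122.
C₂ = 4.26·[1 − (13.493·0.10987 − 21.572·0.25122)/(-8.0786)] = 4.26·0.51268 = 2.1840 kg/m³.

2.18 kg/m³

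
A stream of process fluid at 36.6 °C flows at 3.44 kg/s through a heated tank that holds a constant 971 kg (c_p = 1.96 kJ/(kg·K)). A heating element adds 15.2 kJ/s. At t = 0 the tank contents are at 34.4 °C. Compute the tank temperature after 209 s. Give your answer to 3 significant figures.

36.7 °C

Energy balance: M c_p dT/dt = ṁ c_p (T_in − T) + 15.2.
Rearrange: dT/dt = (T_ss − T)/τ with τ = M/ṁ = 282.27 s and T_ss = T_in + Q̇/(ṁ c_p) = 38.854 °C.
This is linear first-order; T(t) = T_ss + (T₀ − T_ss) e^(−t/τ).
T(209) = 38.854 + (-4.4544)·e^(−209/282.27) = 38.854 + (-4.4544)·0.47691 = 36.730 °C.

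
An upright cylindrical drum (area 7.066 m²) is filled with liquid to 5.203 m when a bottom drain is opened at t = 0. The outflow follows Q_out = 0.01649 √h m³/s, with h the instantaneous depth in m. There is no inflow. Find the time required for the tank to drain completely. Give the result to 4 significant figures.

1955 s

A dh/dt = −Q_out = −0.01649 √h.
∫ h^(−1/2) dh = −(0.01649/A) ∫ dt, giving 2√h = 2√h₀ − (0.01649/A) t.
Set h = 0: 2√h₀ = (0.01649/A) t_empty ⇒ t_empty = 2A√h₀/0.01649.
t_empty = 2·7.066·√5.203/0.01649 = 14.1320·2.28101/0.01649 = 1954.83 s.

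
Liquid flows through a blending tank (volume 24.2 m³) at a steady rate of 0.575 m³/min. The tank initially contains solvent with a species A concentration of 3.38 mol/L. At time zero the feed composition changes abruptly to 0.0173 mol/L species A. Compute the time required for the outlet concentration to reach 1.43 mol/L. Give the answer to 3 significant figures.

Transient balance on the dissolved component: V dC/dt = Q(C_in − C), so τ = V/Q = 42.087 min.
C(t) = C_in + (C₀ − C_in) e^(−t/τ). Set C = 1.43 and solve for t:
e^(−t/τ) = (C − C_in)/(C₀ − C_in) = (1.43 − 0.0173)/(3.38 − 0.0173) = 0.42011
t = −τ ln(…) = 42.087 × 0.86724 = 36.500 min.

36.5 min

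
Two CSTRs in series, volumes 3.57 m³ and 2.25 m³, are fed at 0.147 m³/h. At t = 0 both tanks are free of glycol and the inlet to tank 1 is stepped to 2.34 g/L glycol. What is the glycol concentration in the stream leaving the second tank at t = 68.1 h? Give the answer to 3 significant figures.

2.00 g/L

Each tank obeys Vᵢ dCᵢ/dt = Q(Cᵢ₋₁ − Cᵢ), so τᵢ = Vᵢ/Q.
τ₁ = 3.57/0.147 = 24.286 h; τ₂ = 2.25/0.147 = 15.306 h.
Tank 1: C₁ = C_in(1 − e^(−t/τ₁)). Tank 2 (τ₁ ≠ τ₂): C₂ = C_in[1 − (τ₁ e^(−t/τ₁) − τ₂ e^(−t/τ₂))/(τ₁ − τ₂)].
At t = 68.1: e^(−t/τ₁) = 0.060560, e^(−t/τ₂) = 0.011688.
C₂ = 2.34·[1 − (24.286·0.060560 − 15.306·0.011688)/(8.9796)] = 2.34·0.85613 = 2.0034 g/L.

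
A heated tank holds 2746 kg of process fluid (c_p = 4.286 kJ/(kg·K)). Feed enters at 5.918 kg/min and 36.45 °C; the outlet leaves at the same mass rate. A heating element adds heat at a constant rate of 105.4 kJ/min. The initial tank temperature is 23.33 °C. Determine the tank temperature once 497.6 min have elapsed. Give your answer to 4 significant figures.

34.69 °C

Energy balance: M c_p dT/dt = ṁ c_p (T_in − T) + 105.4.
Rearrange: dT/dt = (T_ss − T)/τ with τ = M/ṁ = 464.008 min and T_ss = T_in + Q̇/(ṁ c_p) = 40.6054 °C.
Integrating: T(t) = T_ss + (T₀ − T_ss) e^(−t/τ).
T(497.6) = 40.6054 + (-17.2754)·e^(−497.6/464.008) = 40.6054 + (-17.2754)·0.342188 = 34.6940 °C.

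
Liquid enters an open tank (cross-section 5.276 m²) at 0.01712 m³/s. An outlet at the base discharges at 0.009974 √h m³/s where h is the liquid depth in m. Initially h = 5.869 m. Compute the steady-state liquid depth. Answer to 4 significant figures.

2.946 m

Mass balance (ρ constant): A dh/dt = Q_in − 0.009974 √h. At steady state dh/dt = 0:
Q_in = 0.009974 √h_ss ⇒ √h_ss = 0.01712/0.009974 = 1.71646.
h_ss = 1.71646² = 2.94624 m. (Since h₀ = 5.869 m > h_ss, the level will fall toward this value.)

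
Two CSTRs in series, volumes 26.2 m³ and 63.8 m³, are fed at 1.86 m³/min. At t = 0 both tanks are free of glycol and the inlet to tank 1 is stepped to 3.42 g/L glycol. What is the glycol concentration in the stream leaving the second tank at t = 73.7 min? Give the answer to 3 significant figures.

2.76 g/L

Species balance on tank i: dCᵢ/dt = (Cᵢ₋₁ − Cᵢ)/τᵢ with τᵢ = Vᵢ/Q.
τ₁ = 26.2/1.86 = 14.086 min; τ₂ = 63.8/1.86 = 34.301 min.
Tank 1: C₁ = C_in(1 − e^(−t/τ₁)). Tank 2 (τ₁ ≠ τ₂): C₂ = C_in[1 − (τ₁ e^(−t/τ₁) − τ₂ e^(−t/τ₂))/(τ₁ − τ₂)].
At t = 73.7: e^(−t/τ₁) = 0.0053421, e^(−t/τ₂) = 0.11664.
C₂ = 3.42·[1 − (14.086·0.0053421 − 34.301·0.11664)/(-20.215)] = 3.42·0.80580 = 2.7558 g/L.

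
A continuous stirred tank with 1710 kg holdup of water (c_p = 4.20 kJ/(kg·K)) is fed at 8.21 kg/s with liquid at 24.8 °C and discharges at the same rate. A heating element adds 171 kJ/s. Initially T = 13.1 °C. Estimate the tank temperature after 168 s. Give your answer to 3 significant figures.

22.3 °C

First-law balance (no shaft work): M c_p dT/dt = ṁ c_p (T_in − T) + 171.
τ = M/ṁ = 208.28 s; T_ss = T_in + Q̇/(ṁ c_p) = 24.8 + 171/(8.21·4.20) = 29.759 °C.
This is linear first-order; T(t) = T_ss + (T₀ − T_ss) e^(−t/τ).
T(168) = 29.759 + (-16.659)·e^(−168/208.28) = 29.759 + (-16.659)·0.44637 = 22.323 °C.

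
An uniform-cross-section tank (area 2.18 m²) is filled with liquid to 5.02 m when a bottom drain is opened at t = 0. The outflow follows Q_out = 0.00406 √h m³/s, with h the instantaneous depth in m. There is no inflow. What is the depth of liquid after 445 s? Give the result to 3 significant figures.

A dh/dt = −Q_out = −0.00406 √h.
This is separable: 2 d(√h)/dt = −0.00406/A, so √h = √h₀ − (0.00406/(2A)) t.
√h = √5.02 − 0.00406·445/(2·2.18) = 2.2405 − 0.41438 = 1.8262.
h = 1.8262² = 3.3348 m.

3.33 m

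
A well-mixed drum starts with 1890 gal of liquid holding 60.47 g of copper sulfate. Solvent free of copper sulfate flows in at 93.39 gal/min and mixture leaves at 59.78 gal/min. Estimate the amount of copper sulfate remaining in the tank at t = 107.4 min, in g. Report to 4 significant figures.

9.046 g

Let m(t) be the amount of copper sulfate. Volume: V(t) = V₀ + (Q_in − Q_out) t = 1890 + 33.6100 t; V(107.4) = 5499.71 gal.
No copper sulfate enters, so dm/dt = −Q_out · (m/V).
Separate: dm/m = −Q_out dt/V(t) ⇒ ln(m/m₀) = −(Q_out/(Q_in−Q_out)) ln(V/V₀).
m = m₀ (V₀/V)^(Q_out/(Q_in−Q_out)) = 60.47 × (1890/5499.71)^(1.77864) = 9.04625 g.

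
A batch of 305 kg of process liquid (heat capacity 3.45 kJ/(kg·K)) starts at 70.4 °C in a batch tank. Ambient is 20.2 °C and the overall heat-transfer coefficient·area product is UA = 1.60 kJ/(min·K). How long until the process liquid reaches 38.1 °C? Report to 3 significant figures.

678 min

Lumped-capacitance energy balance: M c_p dT/dt = UA(T_amb − T).
τ = M c_p/UA = 657.66 min; T_ss = T_amb = 20.200 °C.
T(t) = T_ss + (T₀ − T_ss)e^(−t/τ); set T = 38.1:
t = −τ ln[(T − T_ss)/(T₀ − T_ss)] = −657.66 · ln(0.35657) = 678.18 min.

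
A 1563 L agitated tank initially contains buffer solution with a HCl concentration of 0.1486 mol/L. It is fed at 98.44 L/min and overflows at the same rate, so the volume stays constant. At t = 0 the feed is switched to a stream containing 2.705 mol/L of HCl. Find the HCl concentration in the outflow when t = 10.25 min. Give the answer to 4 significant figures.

1.365 mol/L

Accumulation = in − out for the solute gives V dC/dt = Q(C_in − C).
Rewrite as dC/dt + C/τ = C_in/τ, τ = V/Q = 15.8777 min.
Integrating: C(t) = C_in + (C₀ − C_in) e^(−t/τ).
C(10.25) = 2.705 + (0.1486 − 2.705)·e^(−10.25/15.8777) = 2.705 + (-2.55640)·0.524369 = 1.36450 mol/L.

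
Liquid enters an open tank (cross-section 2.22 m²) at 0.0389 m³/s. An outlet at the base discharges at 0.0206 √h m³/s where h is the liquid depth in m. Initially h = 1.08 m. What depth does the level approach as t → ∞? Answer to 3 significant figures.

3.57 m

Level balance: A dh/dt = 0.0389 − 0.0206 √h. Setting dh/dt = 0:
Q_in = 0.0206 √h_ss ⇒ √h_ss = 0.0389/0.0206 = 1.8883.
h_ss = 1.8883² = 3.5659 m. (Since h₀ = 1.08 m < h_ss, the level will rise toward this value.)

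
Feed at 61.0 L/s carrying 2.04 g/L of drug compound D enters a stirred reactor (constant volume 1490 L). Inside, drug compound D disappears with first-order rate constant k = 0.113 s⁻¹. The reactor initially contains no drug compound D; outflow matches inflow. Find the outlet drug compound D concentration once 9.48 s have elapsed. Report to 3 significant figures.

0.416 g/L

V dC/dt = Q(C_in − C) − k V C.
This is linear with rate a = Q/V + k = 0.15394 s⁻¹.
C_ss = Q C_in/(Q + kV) = 0.54253 g/L; C(t) = C_ss + (C₀ − C_ss) e^(−a t).
C(9.48) = 0.54253 + (-0.54253)·e^(−0.15394·9.48) = 0.54253 + (-0.54253)·0.23239 = 0.41645 g/L.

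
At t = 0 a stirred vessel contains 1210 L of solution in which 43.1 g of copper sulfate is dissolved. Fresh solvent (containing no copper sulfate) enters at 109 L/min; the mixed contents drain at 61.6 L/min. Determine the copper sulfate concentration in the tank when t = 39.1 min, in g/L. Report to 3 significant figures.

0.00421 g/L

Let m(t) be the amount of copper sulfate. Volume: V(t) = V₀ + (Q_in − Q_out) t = 1210 + 47.400 t; V(39.1) = 3063.3 L.
Species balance (pure solvent in): dm/dt = −Q_out · m/V(t).
dm/m = −Q_out dt/(V₀ + 47.400 t); integrating gives ln(m/m₀) = −(Q_out/(Q_in−Q_out)) ln(V/V₀).
m = m₀ (V₀/V)^(Q_out/(Q_in−Q_out)) = 43.1 × (1210/3063.3)^(1.2996) = 12.889 g.
C = m/V = 12.889/3063.3 = 0.0042075 g/L.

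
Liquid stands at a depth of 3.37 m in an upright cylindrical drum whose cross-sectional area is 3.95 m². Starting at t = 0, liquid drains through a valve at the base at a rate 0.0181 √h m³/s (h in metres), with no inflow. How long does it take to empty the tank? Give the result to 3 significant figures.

801 s

With no inflow, A dh/dt = −0.0181 √h.
Separate and integrate: 2(√h − √h₀) = −(0.0181/A) t.
Tank is empty when √h = 0: t_empty = 2A√h₀/0.0181.
t_empty = 2·3.95·√3.37/0.0181 = 7.9000·1.8358/0.0181 = 801.24 s.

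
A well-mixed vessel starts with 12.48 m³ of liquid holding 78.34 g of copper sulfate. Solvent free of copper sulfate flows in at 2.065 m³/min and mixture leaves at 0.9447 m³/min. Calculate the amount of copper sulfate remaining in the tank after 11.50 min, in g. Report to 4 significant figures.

Total volume: dV/dt = Q_in − Q_out = 1.12030 m³/min, so V(t) = 12.48 + 1.12030 t and V(11.50) = 25.3635 m³.
No copper sulfate enters, so dm/dt = −Q_out · (m/V).
Separate: dm/m = −Q_out dt/V(t) ⇒ ln(m/m₀) = −(Q_out/(Q_in−Q_out)) ln(V/V₀).
m = m₀ (V₀/V)^(Q_out/(Q_in−Q_out)) = 78.34 × (12.48/25.3635)^(0.843256) = 43.0790 g.

43.08 g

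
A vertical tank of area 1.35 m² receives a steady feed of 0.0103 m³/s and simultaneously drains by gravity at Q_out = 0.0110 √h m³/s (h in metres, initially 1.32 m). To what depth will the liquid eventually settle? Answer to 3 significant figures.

A dh/dt = Q_in − 0.0110 √h. Steady state requires inflow = outflow:
Q_in = 0.0110 √h_ss ⇒ √h_ss = 0.0103/0.0110 = 0.93636.
h_ss = 0.93636² = 0.87678 m. (Since h₀ = 1.32 m > h_ss, the level will fall toward this value.)

0.877 m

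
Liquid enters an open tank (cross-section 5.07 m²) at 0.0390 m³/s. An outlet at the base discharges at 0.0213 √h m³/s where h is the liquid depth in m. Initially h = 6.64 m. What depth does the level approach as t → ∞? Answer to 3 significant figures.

3.35 m

Level balance: A dh/dt = 0.0390 − 0.0213 √h. Setting dh/dt = 0:
Q_in = 0.0213 √h_ss ⇒ √h_ss = 0.0390/0.0213 = 1.8310.
h_ss = 1.8310² = 3.3525 m. (Since h₀ = 6.64 m > h_ss, the level will fall toward this value.)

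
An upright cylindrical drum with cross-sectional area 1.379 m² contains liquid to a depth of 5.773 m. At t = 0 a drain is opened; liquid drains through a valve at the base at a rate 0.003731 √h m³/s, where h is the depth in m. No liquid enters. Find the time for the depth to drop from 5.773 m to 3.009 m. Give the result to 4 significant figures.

A dh/dt = −Q_out = −0.003731 √h.
This is separable: 2 d(√h)/dt = −0.003731/A, so √h = √h₀ − (0.003731/(2A)) t.
t = 2A(√h₀ − √h)/0.003731 = 2·1.379·(√5.773 − √3.009)/0.003731
  = 2.75800 × (2.40271 − 1.73465) / 0.003731 = 493.838 s.

493.8 s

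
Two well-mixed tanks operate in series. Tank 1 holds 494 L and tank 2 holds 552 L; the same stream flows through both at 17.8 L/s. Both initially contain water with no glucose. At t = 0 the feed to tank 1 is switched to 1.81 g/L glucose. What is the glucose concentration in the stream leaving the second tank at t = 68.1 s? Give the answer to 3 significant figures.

Time constants: τᵢ = Vᵢ/Q for each well-mixed tank.
τ₁ = 494/17.8 = 27.753 s; τ₂ = 552/17.8 = 31.011 s.
Solving the cascade with C₁(0)=C₂(0)=0 gives C₂(t) = C_in[1 − (τ₁ e^(−t/τ₁) − τ₂ e^(−t/τ₂))/(τ₁ − τ₂)].
At t = 68.1: e^(−t/τ₁) = 0.085966, e^(−t/τ₂) = 0.11125.
C₂ = 1.81·[1 − (27.753·0.085966 − 31.011·0.11125)/(-3.2584)] = 1.81·0.67340 = 1.2189 g/L.

1.22 g/L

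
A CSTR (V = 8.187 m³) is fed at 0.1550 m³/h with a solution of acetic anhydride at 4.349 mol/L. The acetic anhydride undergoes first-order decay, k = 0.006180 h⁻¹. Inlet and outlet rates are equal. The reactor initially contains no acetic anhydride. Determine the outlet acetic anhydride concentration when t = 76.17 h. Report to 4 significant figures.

V dC/dt = Q(C_in − C) − k V C.
dC/dt = (Q/V) C_in − (Q/V + k) C; effective rate a = Q/V + k = 0.0189325 + 0.006180 = 0.0251125 h⁻¹.
C_ss = Q C_in/(Q + kV) = 3.27874 mol/L; C(t) = C_ss + (C₀ − C_ss) e^(−a t).
C(76.17) = 3.27874 + (-3.27874)·e^(−0.0251125·76.17) = 3.27874 + (-3.27874)·0.147664 = 2.79459 mol/L.

2.795 mol/L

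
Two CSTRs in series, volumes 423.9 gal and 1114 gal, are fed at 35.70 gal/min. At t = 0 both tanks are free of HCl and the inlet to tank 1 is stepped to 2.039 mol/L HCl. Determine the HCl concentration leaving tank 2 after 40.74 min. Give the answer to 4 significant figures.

1.187 mol/L

Species balance on tank i: dCᵢ/dt = (Cᵢ₋₁ − Cᵢ)/τᵢ with τᵢ = Vᵢ/Q.
τ₁ = 423.9/35.70 = 11.8739 min; τ₂ = 1114/35.70 = 31.2045 min.
Tank 1: C₁ = C_in(1 − e^(−t/τ₁)). Tank 2 (τ₁ ≠ τ₂): C₂ = C_in[1 − (τ₁ e^(−t/τ₁) − τ₂ e^(−t/τ₂))/(τ₁ − τ₂)].
At t = 40.74: e^(−t/τ₁) = 0.0323533, e^(−t/τ₂) = 0.271015.
C₂ = 2.039·[1 − (11.8739·0.0323533 − 31.2045·0.271015)/(-19.3305)] = 2.039·0.582385 = 1.18748 mol/L.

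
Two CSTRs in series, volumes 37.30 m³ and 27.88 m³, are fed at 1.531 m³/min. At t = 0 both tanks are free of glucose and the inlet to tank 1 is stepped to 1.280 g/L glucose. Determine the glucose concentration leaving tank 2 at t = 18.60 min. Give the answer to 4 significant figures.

Each tank obeys Vᵢ dCᵢ/dt = Q(Cᵢ₋₁ − Cᵢ), so τᵢ = Vᵢ/Q.
τ₁ = 37.30/1.531 = 24.3632 min; τ₂ = 27.88/1.531 = 18.2103 min.
Solving the cascade with C₁(0)=C₂(0)=0 gives C₂(t) = C_in[1 − (τ₁ e^(−t/τ₁) − τ₂ e^(−t/τ₂))/(τ₁ − τ₂)].
At t = 18.60: e^(−t/τ₁) = 0.466057, e^(−t/τ₂) = 0.360091.
C₂ = 1.280·[1 − (24.3632·0.466057 − 18.2103·0.360091)/(6.15284)] = 1.280·0.220320 = 0.282010 g/L.

0.2820 g/L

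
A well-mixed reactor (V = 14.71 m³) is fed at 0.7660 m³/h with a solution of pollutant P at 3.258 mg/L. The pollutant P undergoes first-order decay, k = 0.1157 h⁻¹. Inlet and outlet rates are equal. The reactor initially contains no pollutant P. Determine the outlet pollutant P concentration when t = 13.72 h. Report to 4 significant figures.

Accumulation = in − out − consumed: V dC/dt = Q C_in − Q C − k V C.
This is linear with rate a = Q/V + k = 0.167773 h⁻¹.
C_ss = Q C_in/(Q + kV) = 1.01122 mg/L; C(t) = C_ss + (C₀ − C_ss) e^(−a t).
C(13.72) = 1.01122 + (-1.01122)·e^(−0.167773·13.72) = 1.01122 + (-1.01122)·0.100073 = 0.910020 mg/L.

0.9100 mg/L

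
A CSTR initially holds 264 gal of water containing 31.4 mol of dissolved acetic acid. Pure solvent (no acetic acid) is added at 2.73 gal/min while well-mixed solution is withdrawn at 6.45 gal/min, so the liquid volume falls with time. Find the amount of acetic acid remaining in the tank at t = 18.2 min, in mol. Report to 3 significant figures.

Let m(t) be the amount of acetic acid. Volume: V(t) = V₀ + (Q_in − Q_out) t = 264 − 3.7200 t; V(18.2) = 196.30 gal.
Solute balance: dm/dt = 0 − Q_out C = −Q_out m/V(t).
Separate: dm/m = −Q_out dt/V(t) ⇒ ln(m/m₀) = −(Q_out/(Q_in−Q_out)) ln(V/V₀).
m = m₀ (V₀/V)^(Q_out/(Q_in−Q_out)) = 31.4 × (264/196.30)^(-1.7339) = 18.784 mol.

18.8 mol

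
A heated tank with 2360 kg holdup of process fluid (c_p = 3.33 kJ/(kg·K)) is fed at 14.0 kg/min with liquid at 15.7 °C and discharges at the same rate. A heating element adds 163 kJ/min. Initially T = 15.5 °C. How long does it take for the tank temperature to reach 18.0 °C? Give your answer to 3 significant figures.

190 min

M c_p dT/dt = ṁ c_p (T_in − T) + Q̇.
τ = M/ṁ = 168.57 min; T_ss = T_in + Q̇/(ṁ c_p) = 19.196 °C.
T(t) = T_ss + (T₀ − T_ss) e^(−t/τ). Set T = 18.0:
e^(−t/τ) = (18.0 − 19.196)/(15.5 − 19.196) = 0.32366
t = −168.57 · ln(0.32366) = 190.16 min.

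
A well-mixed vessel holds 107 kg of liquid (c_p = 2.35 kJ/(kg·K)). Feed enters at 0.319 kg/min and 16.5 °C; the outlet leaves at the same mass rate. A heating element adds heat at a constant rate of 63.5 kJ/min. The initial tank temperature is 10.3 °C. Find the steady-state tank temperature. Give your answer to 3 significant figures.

101 °C

Heat balance on the well-mixed liquid: M c_p dT/dt = ṁ c_p (T_in − T) + 63.5.
At steady state dT/dt = 0 ⇒ T_ss = T_in + Q̇/(ṁ c_p) = 16.5 + 63.5/(0.319·2.35) = 101.21 °C.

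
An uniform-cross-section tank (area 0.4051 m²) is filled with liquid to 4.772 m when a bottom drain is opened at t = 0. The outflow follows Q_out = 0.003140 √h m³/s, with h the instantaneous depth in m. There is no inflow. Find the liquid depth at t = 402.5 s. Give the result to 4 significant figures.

With no inflow, A dh/dt = −0.003140 √h.
This is separable: 2 d(√h)/dt = −0.003140/A, so √h = √h₀ − (0.003140/(2A)) t.
√h = √4.772 − 0.003140·402.5/(2·0.4051) = 2.18449 − 1.55992 = 0.624567.
h = 0.624567² = 0.390084 m.

0.3901 m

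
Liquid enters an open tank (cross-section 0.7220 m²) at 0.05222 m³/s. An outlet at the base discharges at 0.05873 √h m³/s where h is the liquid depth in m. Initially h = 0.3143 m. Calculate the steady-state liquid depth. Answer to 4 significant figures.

0.7906 m

Accumulation of liquid (constant cross-section A): A dh/dt = Q_in − 0.05873 √h. At steady state dh/dt = 0:
Q_in = 0.05873 √h_ss ⇒ √h_ss = 0.05222/0.05873 = 0.889154.
h_ss = 0.889154² = 0.790594 m. (Since h₀ = 0.3143 m < h_ss, the level will rise toward this value.)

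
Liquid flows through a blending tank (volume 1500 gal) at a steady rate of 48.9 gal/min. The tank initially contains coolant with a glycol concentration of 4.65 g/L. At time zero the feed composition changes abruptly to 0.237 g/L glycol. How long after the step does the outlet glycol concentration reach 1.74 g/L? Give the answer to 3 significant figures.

Species balance: V dC/dt = Q(C_in − C) ⇒ τ = V/Q = 30.675 min.
C(t) = C_in + (C₀ − C_in) e^(−t/τ). Set C = 1.74 and solve for t:
e^(−t/τ) = (C − C_in)/(C₀ − C_in) = (1.74 − 0.237)/(4.65 − 0.237) = 0.34058
t = −τ ln(…) = 30.675 × 1.0771 = 33.040 min.

33.0 min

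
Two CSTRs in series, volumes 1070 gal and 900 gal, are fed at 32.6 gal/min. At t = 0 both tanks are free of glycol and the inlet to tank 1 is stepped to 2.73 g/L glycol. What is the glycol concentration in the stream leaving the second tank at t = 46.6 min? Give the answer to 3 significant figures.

Species balance on tank i: dCᵢ/dt = (Cᵢ₋₁ − Cᵢ)/τᵢ with τᵢ = Vᵢ/Q.
τ₁ = 1070/32.6 = 32.822 min; τ₂ = 900/32.6 = 27.607 min.
Tank 1: C₁ = C_in(1 − e^(−t/τ₁)). Tank 2 (τ₁ ≠ τ₂): C₂ = C_in[1 − (τ₁ e^(−t/τ₁) − τ₂ e^(−t/τ₂))/(τ₁ − τ₂)].
At t = 46.6: e^(−t/τ₁) = 0.24177, e^(−t/τ₂) = 0.18490.
C₂ = 2.73·[1 − (32.822·0.24177 − 27.607·0.18490)/(5.2147)] = 2.73·0.45715 = 1.2480 g/L.

1.25 g/L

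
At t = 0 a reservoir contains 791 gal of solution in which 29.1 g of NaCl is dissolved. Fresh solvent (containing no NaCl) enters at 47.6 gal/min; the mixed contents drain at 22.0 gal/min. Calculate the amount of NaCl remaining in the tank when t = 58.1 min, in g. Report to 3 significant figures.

11.7 g

Total volume: dV/dt = Q_in − Q_out = 25.600 gal/min, so V(t) = 791 + 25.600 t and V(58.1) = 2278.4 gal.
No NaCl enters, so dm/dt = −Q_out · (m/V).
dm/m = −Q_out dt/(V₀ + 25.600 t); integrating gives ln(m/m₀) = −(Q_out/(Q_in−Q_out)) ln(V/V₀).
m = m₀ (V₀/V)^(Q_out/(Q_in−Q_out)) = 29.1 × (791/2278.4)^(0.85938) = 11.723 g.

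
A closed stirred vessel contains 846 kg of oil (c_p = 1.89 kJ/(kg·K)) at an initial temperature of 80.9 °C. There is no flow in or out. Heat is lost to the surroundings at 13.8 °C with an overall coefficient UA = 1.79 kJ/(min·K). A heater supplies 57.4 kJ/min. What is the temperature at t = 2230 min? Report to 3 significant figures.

M c_p dT/dt = −UA(T − T_amb) + Q̇.
dT/dt = (T_ss − T)/τ with T_ss = T_amb + Q̇/UA = 13.8 + 57.4/1.79 = 45.867 °C, τ = M c_p/UA = 846·1.89/1.79 = 893.26 min.
T approaches T_ss exponentially: T(t) = T_ss + (T₀ − T_ss) e^(−t/τ).
T(2230) = 45.867 + (35.033)·0.082376 = 48.753 °C.

48.8 °C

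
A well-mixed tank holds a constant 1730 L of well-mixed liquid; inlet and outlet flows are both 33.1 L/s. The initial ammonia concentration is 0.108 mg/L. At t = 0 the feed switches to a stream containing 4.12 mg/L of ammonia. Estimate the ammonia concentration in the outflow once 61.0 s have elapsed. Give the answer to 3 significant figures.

2.87 mg/L

Mass balance on the solute (V constant): V dC/dt = Q(C_in − C).
So dC/dt = (C_in − C)/τ with τ = V/Q = 1730/33.1 = 52.266 s.
This is linear first-order; C(t) = C_in + (C₀ − C_in) e^(−t/τ).
C(61.0) = 4.12 + (0.108 − 4.12)·e^(−61.0/52.266) = 4.12 + (-4.0120)·0.31127 = 2.8712 mg/L.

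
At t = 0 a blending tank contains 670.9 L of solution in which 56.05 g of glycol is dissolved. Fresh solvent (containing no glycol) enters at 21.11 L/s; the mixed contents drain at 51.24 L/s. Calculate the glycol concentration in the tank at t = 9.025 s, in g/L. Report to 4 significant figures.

Total volume: dV/dt = Q_in − Q_out = -30.1300 L/s, so V(t) = 670.9 − 30.1300 t and V(9.025) = 398.977 L.
No glycol enters, so dm/dt = −Q_out · (m/V).
Separate: dm/m = −Q_out dt/V(t) ⇒ ln(m/m₀) = −(Q_out/(Q_in−Q_out)) ln(V/V₀).
m = m₀ (V₀/V)^(Q_out/(Q_in−Q_out)) = 56.05 × (670.9/398.977)^(-1.70063) = 23.1593 g.
C = m/V = 23.1593/398.977 = 0.0580468 g/L.

0.05805 g/L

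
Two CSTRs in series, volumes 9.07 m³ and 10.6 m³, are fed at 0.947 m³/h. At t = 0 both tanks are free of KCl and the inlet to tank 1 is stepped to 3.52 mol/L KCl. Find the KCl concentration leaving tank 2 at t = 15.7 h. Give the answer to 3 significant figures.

Time constants: τᵢ = Vᵢ/Q for each well-mixed tank.
τ₁ = 9.07/0.947 = 9.5776 h; τ₂ = 10.6/0.947 = 11.193 h.
Solving the cascade with C₁(0)=C₂(0)=0 gives C₂(t) = C_in[1 − (τ₁ e^(−t/τ₁) − τ₂ e^(−t/τ₂))/(τ₁ − τ₂)].
At t = 15.7: e^(−t/τ₁) = 0.19413, e^(−t/τ₂) = 0.24595.
C₂ = 3.52·[1 − (9.5776·0.19413 − 11.193·0.24595)/(-1.6156)] = 3.52·0.44685 = 1.5729 mol/L.

1.57 mol/L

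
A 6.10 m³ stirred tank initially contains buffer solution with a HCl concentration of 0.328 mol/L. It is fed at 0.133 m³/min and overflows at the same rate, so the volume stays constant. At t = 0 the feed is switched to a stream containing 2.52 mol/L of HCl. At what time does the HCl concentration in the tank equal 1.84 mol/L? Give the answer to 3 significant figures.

53.7 min

Mass balance on the solute (V constant): V dC/dt = Q(C_in − C), so τ = V/Q = 45.865 min.
C(t) = C_in + (C₀ − C_in) e^(−t/τ). Set C = 1.84 and solve for t:
e^(−t/τ) = (C − C_in)/(C₀ − C_in) = (1.84 − 2.52)/(0.328 − 2.52) = 0.31022
t = −τ ln(…) = 45.865 × 1.1705 = 53.684 min.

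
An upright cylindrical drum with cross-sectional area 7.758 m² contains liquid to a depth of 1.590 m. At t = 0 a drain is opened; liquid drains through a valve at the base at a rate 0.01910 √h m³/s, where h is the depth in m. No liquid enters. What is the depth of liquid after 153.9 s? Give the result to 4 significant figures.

Mass balance (ρ constant): A dh/dt = −0.01910 √h.
∫ h^(−1/2) dh = −(0.01910/A) ∫ dt, giving 2√h = 2√h₀ − (0.01910/A) t.
√h = √1.590 − 0.01910·153.9/(2·7.758) = 1.26095 − 0.189449 = 1.07150.
h = 1.07150² = 1.14812 m.

1.148 m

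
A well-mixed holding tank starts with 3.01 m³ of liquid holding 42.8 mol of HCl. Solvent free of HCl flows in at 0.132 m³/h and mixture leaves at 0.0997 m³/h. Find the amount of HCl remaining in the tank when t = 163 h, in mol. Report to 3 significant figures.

Let m(t) be the amount of HCl. Volume: V(t) = V₀ + (Q_in − Q_out) t = 3.01 + 0.032300 t; V(163) = 8.2749 m³.
Species balance (pure solvent in): dm/dt = −Q_out · m/V(t).
dm/m = −Q_out dt/(V₀ + 0.032300 t); integrating gives ln(m/m₀) = −(Q_out/(Q_in−Q_out)) ln(V/V₀).
m = m₀ (V₀/V)^(Q_out/(Q_in−Q_out)) = 42.8 × (3.01/8.2749)^(3.0867) = 1.8870 mol.

1.89 mol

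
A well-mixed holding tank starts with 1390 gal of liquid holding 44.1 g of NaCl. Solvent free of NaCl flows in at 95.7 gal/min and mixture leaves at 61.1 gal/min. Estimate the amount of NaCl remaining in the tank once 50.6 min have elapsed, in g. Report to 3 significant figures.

Total volume: dV/dt = Q_in − Q_out = 34.600 gal/min, so V(t) = 1390 + 34.600 t and V(50.6) = 3140.8 gal.
Solute balance: dm/dt = 0 − Q_out C = −Q_out m/V(t).
dm/m = −Q_out dt/(V₀ + 34.600 t); integrating gives ln(m/m₀) = −(Q_out/(Q_in−Q_out)) ln(V/V₀).
m = m₀ (V₀/V)^(Q_out/(Q_in−Q_out)) = 44.1 × (1390/3140.8)^(1.7659) = 10.454 g.

10.5 g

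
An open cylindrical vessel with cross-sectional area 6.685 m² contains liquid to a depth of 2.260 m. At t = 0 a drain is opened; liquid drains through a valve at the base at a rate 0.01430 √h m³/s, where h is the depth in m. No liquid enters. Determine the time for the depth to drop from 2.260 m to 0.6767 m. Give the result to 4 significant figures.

A dh/dt = −Q_out = −0.01430 √h.
∫ h^(−1/2) dh = −(0.01430/A) ∫ dt, giving 2√h = 2√h₀ − (0.01430/A) t.
t = 2A(√h₀ − √h)/0.01430 = 2·6.685·(√2.260 − √0.6767)/0.01430
  = 13.3700 × (1.50333 − 0.822618) / 0.01430 = 636.442 s.

636.4 s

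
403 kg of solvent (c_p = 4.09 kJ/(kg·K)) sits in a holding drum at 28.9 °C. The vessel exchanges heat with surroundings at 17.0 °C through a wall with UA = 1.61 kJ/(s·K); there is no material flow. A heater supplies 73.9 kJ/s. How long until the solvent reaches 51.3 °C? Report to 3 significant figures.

1100 s

M c_p dT/dt = −UA(T − T_amb) + Q̇.
τ = M c_p/UA = 1023.8 s; T_ss = T_amb + Q̇/UA = 17.0 + 73.9/1.61 = 62.901 °C.
T(t) = T_ss + (T₀ − T_ss)e^(−t/τ); set T = 51.3:
t = −τ ln[(T − T_ss)/(T₀ − T_ss)] = −1023.8 · ln(0.34119) = 1100.9 s.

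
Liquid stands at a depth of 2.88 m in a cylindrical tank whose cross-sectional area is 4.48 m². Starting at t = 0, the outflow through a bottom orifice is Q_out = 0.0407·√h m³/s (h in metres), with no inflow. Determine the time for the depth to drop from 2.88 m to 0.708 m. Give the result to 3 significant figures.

188 s

A dh/dt = −Q_out = −0.0407 √h.
This is separable: 2 d(√h)/dt = −0.0407/A, so √h = √h₀ − (0.0407/(2A)) t.
t = 2A(√h₀ − √h)/0.0407 = 2·4.48·(√2.88 − √0.708)/0.0407
  = 8.9600 × (1.6971 − 0.84143) / 0.0407 = 188.36 s.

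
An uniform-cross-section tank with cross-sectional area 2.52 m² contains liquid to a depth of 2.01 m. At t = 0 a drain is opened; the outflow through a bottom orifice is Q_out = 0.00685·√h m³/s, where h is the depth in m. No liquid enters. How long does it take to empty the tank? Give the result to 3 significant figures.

Unsteady balance on liquid volume: A dh/dt = −0.00685 √h.
∫ h^(−1/2) dh = −(0.00685/A) ∫ dt, giving 2√h = 2√h₀ − (0.00685/A) t.
Set h = 0: 2√h₀ = (0.00685/A) t_empty ⇒ t_empty = 2A√h₀/0.00685.
t_empty = 2·2.52·√2.01/0.00685 = 5.0400·1.4177/0.00685 = 1043.1 s.

1040 s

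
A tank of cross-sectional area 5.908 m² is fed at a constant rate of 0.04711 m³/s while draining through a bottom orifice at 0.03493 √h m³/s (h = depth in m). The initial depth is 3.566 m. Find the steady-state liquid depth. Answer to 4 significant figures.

1.819 m

A dh/dt = Q_in − 0.03493 √h. Steady state requires inflow = outflow:
Q_in = 0.03493 √h_ss ⇒ √h_ss = 0.04711/0.03493 = 1.34870.
h_ss = 1.34870² = 1.81898 m. (Since h₀ = 3.566 m > h_ss, the level will fall toward this value.)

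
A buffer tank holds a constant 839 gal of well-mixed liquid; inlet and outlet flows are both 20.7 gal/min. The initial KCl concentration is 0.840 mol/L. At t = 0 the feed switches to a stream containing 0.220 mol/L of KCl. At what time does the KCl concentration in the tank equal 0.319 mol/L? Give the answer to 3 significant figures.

74.4 min

Species balance: V dC/dt = Q(C_in − C) ⇒ τ = V/Q = 40.531 min.
C(t) = C_in + (C₀ − C_in) e^(−t/τ). Set C = 0.319 and solve for t:
e^(−t/τ) = (C − C_in)/(C₀ − C_in) = (0.319 − 0.220)/(0.840 − 0.220) = 0.15968
t = −τ ln(…) = 40.531 × 1.8346 = 74.359 min.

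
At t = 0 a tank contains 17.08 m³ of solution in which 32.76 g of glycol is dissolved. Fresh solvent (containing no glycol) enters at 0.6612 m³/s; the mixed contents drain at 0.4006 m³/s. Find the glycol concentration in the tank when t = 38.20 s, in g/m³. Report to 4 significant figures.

0.5982 g/m³

Let m(t) be the amount of glycol. Volume: V(t) = V₀ + (Q_in − Q_out) t = 17.08 + 0.260600 t; V(38.20) = 27.0349 m³.
Species balance (pure solvent in): dm/dt = −Q_out · m/V(t).
dm/m = −Q_out dt/(V₀ + 0.260600 t); integrating gives ln(m/m₀) = −(Q_out/(Q_in−Q_out)) ln(V/V₀).
m = m₀ (V₀/V)^(Q_out/(Q_in−Q_out)) = 32.76 × (17.08/27.0349)^(1.53722) = 16.1720 g.
C = m/V = 16.1720/27.0349 = 0.598191 g/m³.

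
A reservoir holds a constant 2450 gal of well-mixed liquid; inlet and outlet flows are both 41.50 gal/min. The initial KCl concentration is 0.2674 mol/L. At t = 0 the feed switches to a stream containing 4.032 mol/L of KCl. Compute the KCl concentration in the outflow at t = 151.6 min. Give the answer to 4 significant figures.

3.743 mol/L

Unsteady species balance (constant V, well mixed): V dC/dt = Q(C_in − C).
Time constant τ = V/Q = 2450/41.50 = 59.0361 min.
C approaches C_in exponentially: C(t) = C_in + (C₀ − C_in) e^(−t/τ).
C(151.6) = 4.032 + (0.2674 − 4.032)·e^(−151.6/59.0361) = 4.032 + (-3.76460)·0.0766950 = 3.74327 mol/L.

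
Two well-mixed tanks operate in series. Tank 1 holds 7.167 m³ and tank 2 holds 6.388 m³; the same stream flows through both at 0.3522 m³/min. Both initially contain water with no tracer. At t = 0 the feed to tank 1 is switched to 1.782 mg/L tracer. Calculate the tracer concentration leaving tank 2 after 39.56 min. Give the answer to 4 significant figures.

Time constants: τᵢ = Vᵢ/Q for each well-mixed tank.
τ₁ = 7.167/0.3522 = 20.3492 min; τ₂ = 6.388/0.3522 = 18.1374 min.
Tank 1: C₁ = C_in(1 − e^(−t/τ₁)). Tank 2 (τ₁ ≠ τ₂): C₂ = C_in[1 − (τ₁ e^(−t/τ₁) − τ₂ e^(−t/τ₂))/(τ₁ − τ₂)].
At t = 39.56: e^(−t/τ₁) = 0.143123, e^(−t/τ₂) = 0.112914.
C₂ = 1.782·[1 − (20.3492·0.143123 − 18.1374·0.112914)/(2.21181)] = 1.782·0.609162 = 1.08553 mg/L.

1.086 mg/L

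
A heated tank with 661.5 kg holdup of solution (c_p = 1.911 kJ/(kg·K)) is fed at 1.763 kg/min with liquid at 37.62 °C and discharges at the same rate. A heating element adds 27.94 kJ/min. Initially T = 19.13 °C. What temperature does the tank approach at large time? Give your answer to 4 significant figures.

Unsteady energy balance on the tank contents: M c_p dT/dt = ṁ c_p (T_in − T) + 27.94.
At steady state dT/dt = 0 ⇒ T_ss = T_in + Q̇/(ṁ c_p) = 37.62 + 27.94/(1.763·1.911) = 45.9130 °C.

45.91 °C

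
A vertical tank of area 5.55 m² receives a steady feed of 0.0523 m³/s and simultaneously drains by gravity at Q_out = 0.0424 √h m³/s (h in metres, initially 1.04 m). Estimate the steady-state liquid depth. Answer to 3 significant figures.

1.52 m

Level balance: A dh/dt = 0.0523 − 0.0424 √h. Setting dh/dt = 0:
Q_in = 0.0424 √h_ss ⇒ √h_ss = 0.0523/0.0424 = 1.2335.
h_ss = 1.2335² = 1.5215 m. (Since h₀ = 1.04 m < h_ss, the level will rise toward this value.)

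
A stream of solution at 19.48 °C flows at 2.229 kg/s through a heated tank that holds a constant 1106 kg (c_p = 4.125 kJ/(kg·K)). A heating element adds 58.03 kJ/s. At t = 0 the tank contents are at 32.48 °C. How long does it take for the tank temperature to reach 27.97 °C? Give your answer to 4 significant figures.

556.6 s

Unsteady energy balance on the tank contents: M c_p dT/dt = ṁ c_p (T_in − T) + 58.03.
τ = M/ṁ = 496.187 s; T_ss = T_in + Q̇/(ṁ c_p) = 25.7913 °C.
T(t) = T_ss + (T₀ − T_ss) e^(−t/τ). Set T = 27.97:
e^(−t/τ) = (27.97 − 25.7913)/(32.48 − 25.7913) = 0.325729
t = −496.187 · ln(0.325729) = 556.568 s.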